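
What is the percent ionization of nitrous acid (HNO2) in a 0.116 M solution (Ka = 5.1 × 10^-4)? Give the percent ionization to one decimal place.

HNO2 ⇌ NO2- + H+; let x = [H+] at equilibrium.
Solve x² + 0.00051x − 5.92e-05 = 0 → x = 7.44 × 10^-3 M
% ionization = x/C₀ × 100% = 7.44 × 10^-3/0.116 × 100% = 6.4%

6.4%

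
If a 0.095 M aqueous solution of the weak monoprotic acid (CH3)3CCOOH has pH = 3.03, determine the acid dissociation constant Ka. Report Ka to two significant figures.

Ka = 9.3 × 10^-6

[H+] = 10^(-3.03) = 9.33 × 10^-4 M
At equilibrium [HA] = 0.095 − 9.33 × 10^-4 = 9.41 × 10^-2 M
Ka = [H+][A-]/[HA] = (9.33 × 10^-4)² / 9.41 × 10^-2 = 9.3 × 10^-6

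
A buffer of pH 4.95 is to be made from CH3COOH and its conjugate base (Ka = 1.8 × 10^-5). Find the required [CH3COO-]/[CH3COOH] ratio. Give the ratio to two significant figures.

pKa = -log(1.8 × 10^-5) = 4.745
pH = pKa + log(r) ⇒ log(r) = 4.95 − 4.745 = +0.205
r = [CH3COO-]/[CH3COOH] = 10^(+0.205) = 1.6

ratio = 1.6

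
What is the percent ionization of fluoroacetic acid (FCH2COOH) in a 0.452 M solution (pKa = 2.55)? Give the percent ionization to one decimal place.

FCH2COOH ⇌ FCH2COO- + H+; let x = [H+] at equilibrium.
Ka = 10^(−2.55) = 2.82 × 10^-3
Ka = x²/(C₀ − x); solving the quadratic gives x = 3.43 × 10^-2 M.
Fraction ionized = 3.43 × 10^-2 / 0.452 = 0.0759 → 7.6%

7.6%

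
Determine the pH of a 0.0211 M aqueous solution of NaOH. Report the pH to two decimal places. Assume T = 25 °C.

NaOH is a strong base; [OH-] = 0.0211 M.
pOH = -log(0.0211) = 1.68
pH = 14.00 - 1.68 = 12.32

pH = 12.32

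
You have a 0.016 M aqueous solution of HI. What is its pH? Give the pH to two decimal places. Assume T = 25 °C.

pH = 1.80

HI is a strong acid and dissociates completely, so [H+] = 0.016 M.
pH = -log(0.016) = 1.80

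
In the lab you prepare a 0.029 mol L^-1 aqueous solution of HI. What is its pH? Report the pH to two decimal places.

pH = 1.54

HI is a strong acid and dissociates completely, so [H+] = 0.029 M.
pH = -log(0.029) = 1.54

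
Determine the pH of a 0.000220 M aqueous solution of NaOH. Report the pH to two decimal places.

pH = 10.34

NaOH is a strong base; [OH-] = 0.00022 M.
pOH = -log(0.00022) = 3.66
pH = 14.00 - 3.66 = 10.34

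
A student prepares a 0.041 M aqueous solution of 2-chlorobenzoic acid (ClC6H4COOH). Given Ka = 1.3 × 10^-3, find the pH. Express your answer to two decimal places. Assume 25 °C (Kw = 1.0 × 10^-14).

ClC6H4COOH ⇌ ClC6H4COO- + H+
From the ICE table, Ka = [H+]²/(0.041 − [H+]) = 1.3 × 10^-3.
Here C₀/Ka ≈ 31.5, so the small-[H+] approximation fails. Use the quadratic:
[H+] = (−Ka + √(Ka² + 4·Ka·C₀))/2 = 6.68 × 10^-3 M
pH = −log(6.68 × 10^-3) = 2.18

pH = 2.18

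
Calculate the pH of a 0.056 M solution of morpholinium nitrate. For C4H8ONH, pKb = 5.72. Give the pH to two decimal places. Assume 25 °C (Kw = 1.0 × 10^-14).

pH = 4.77

C4H8ONH2+ is the conjugate acid of the weak base C4H8ONH.
Kb = 10^(−5.72) = 1.91 × 10^-6
Ka = Kw/Kb = 1.0×10^-14 / 1.91 × 10^-6 = 5.24 × 10^-9
Let x = [H+] at equilibrium. Ka = x²/(0.056 − x).
Since Ka ≪ C₀, x ≈ √(Ka·C₀) = 1.71 × 10^-5 M.
pH = −log(1.71 × 10^-5) = 4.77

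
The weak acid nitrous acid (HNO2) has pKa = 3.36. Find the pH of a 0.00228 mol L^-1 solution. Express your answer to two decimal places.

pH = 3.10

HNO2 ⇌ NO2- + H+
Ka = 10^(−3.36) = 4.37 × 10^-4
From the ICE table, Ka = [H+]²/(0.00228 − [H+]) = 4.37 × 10^-4.
[H+] is not negligible relative to C₀; solve [H+]² + 0.000437·[H+] − 9.96e-07 = 0.
[H+] = (−Ka + √(Ka² + 4·Ka·C₀))/2 = 8.03 × 10^-4 M
pH = −log[H+] = −log(8.03 × 10^-4) = 3.10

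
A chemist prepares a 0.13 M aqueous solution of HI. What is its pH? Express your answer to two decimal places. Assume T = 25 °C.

HI is a strong acid and dissociates completely, so [H+] = 0.13 M.
pH = -log(0.13) = 0.89

pH = 0.89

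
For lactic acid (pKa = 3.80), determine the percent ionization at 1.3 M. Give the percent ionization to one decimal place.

CH3CH(OH)COOH ⇌ CH3CH(OH)COO- + H+; let x = [H+] at equilibrium.
Ka = 10^(−3.80) = 1.58 × 10^-4
x ≈ √(Ka·C₀) = √(1.58 × 10^-4 × 1.3) = 1.43 × 10^-2 M
Fraction ionized = 1.43 × 10^-2 / 1.3 = 0.0110 → 1.1%

1.1%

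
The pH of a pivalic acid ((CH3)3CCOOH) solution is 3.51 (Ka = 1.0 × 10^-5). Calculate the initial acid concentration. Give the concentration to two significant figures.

C₀ = 9.9 × 10^-3 M

[H+] = 10^(-3.51) = 3.09 × 10^-4 M = x
Ka = x²/(C₀ − x) ⇒ C₀ = x + x²/Ka
C₀ = 3.09 × 10^-4 + (3.09 × 10^-4)²/(1.0 × 10^-5) = 9.86 × 10^-3 M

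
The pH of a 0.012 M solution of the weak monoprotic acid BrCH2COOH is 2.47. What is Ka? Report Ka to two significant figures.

[H+] = 10^(-2.47) = 3.39 × 10^-3 M
At equilibrium [HA] = 0.012 − 3.39 × 10^-3 = 8.61 × 10^-3 M
Ka = [H+][A-]/[HA] = (3.39 × 10^-3)² / 8.61 × 10^-3 = 1.3 × 10^-3

Ka = 1.3 × 10^-3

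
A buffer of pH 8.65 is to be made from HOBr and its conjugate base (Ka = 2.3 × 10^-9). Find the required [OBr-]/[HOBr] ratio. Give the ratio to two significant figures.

pKa = -log(2.3 × 10^-9) = 8.638
pH = pKa + log(r) ⇒ log(r) = 8.65 − 8.638 = +0.012
r = [OBr-]/[HOBr] = 10^(+0.012) = 1.03

ratio = 1.0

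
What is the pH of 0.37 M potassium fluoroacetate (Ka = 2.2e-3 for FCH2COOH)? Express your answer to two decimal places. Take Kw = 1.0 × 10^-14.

pH = 8.11

FCH2COO- is the conjugate base of the weak acid FCH2COOH.
Kb = Kw/Ka = 1.0×10^-14 / 2.2 × 10^-3 = 4.55 × 10^-12
Let x = [OH-] at equilibrium. Kb = x²/(0.37 − x).
Since Kb ≪ C₀, x ≈ √(Kb·C₀) = 1.30 × 10^-6 M.
(x/C₀ = 0.00035% < 5%, so the approximation holds.)
pOH = 5.89, so pH = 14.00 − pOH = 8.11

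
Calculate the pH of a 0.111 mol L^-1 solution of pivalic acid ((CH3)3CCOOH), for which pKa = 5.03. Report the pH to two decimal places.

(CH3)3CCOOH ⇌ (CH3)3CCOO- + H+
Ka = 10^(−5.03) = 9.33 × 10^-6
Ka = x²/(0.111 − x) = 9.33 × 10^-6
Since Ka ≪ C₀, x ≈ √(Ka·C₀) = 1.02 × 10^-3 M.
(x/C₀ = 0.92% < 5%, so the approximation holds.)
pH = −log[H+] = −log(1.02 × 10^-3) = 2.99

pH = 2.99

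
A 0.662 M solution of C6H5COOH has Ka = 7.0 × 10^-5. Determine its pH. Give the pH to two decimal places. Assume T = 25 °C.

pH = 2.17

C6H5COOH ⇌ C6H5COO- + H+
Ka = x²/(0.662 − x) = 7.0 × 10^-5
Neglecting x in the denominator: x = √(7.0 × 10^-5 × 0.662) = 6.81 × 10^-3 M
(x/C₀ = 1% < 5%, so the approximation holds.)
pH = −log[H+] = −log(6.81 × 10^-3) = 2.17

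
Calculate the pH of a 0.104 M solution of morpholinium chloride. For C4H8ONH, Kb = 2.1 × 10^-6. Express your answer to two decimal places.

C4H8ONH2+ is the conjugate acid of the weak base C4H8ONH.
Ka = Kw/Kb = 1.0×10^-14 / 2.1 × 10^-6 = 4.76 × 10^-9
From the ICE table, Ka = [H+]²/(0.104 − [H+]) = 4.76 × 10^-9.
Assume [H+] ≪ 0.104: [H+] ≈ √(4.76 × 10^-9 × 0.104) = 2.22 × 10^-5 M
([H+]/C₀ = 0.021% < 5%, so the approximation holds.)
pH = −log[H+] = −log(2.22 × 10^-5) = 4.65

pH = 4.65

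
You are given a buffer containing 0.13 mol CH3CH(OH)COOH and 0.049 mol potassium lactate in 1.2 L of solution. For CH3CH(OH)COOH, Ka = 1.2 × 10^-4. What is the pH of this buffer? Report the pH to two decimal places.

pKa = −log(1.2 × 10^-4) = 3.921
pH = pKa + log([A⁻]/[HA]) = 3.921 + log(0.049/0.13)
pH = 3.921 + (-0.424) = 3.50

pH = 3.50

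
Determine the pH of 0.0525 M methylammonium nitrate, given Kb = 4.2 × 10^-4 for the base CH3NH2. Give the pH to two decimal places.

pH = 5.95

CH3NH3+ is the conjugate acid of the weak base CH3NH2.
Ka = Kw/Kb = 1.0×10^-14 / 4.2 × 10^-4 = 2.38 × 10^-11
Ka = x²/(0.0525 − x) = 2.38 × 10^-11
Assume x ≪ 0.0525: x ≈ √(2.38 × 10^-11 × 0.0525) = 1.12 × 10^-6 M
(x/C₀ = 0.0021% < 5%, so the approximation holds.)
pH = −log[H+] = −log(1.12 × 10^-6) = 5.95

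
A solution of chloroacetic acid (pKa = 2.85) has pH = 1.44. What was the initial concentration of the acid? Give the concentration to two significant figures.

[H+] = 10^(-1.44) = 3.63 × 10^-2 M = x
Ka = 10^(−2.85) = 1.41 × 10^-3
Ka = x²/(C₀ − x) ⇒ C₀ = x + x²/Ka
C₀ = 3.63 × 10^-2 + (3.63 × 10^-2)²/(1.41 × 10^-3) = 9.71 × 10^-1 M

C₀ = 9.7 × 10^-1 M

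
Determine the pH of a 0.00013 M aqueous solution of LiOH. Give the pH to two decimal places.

LiOH is a strong base; [OH-] = 0.00013 M.
pOH = -log(0.00013) = 3.89
pH = 14.00 - 3.89 = 10.11

pH = 10.11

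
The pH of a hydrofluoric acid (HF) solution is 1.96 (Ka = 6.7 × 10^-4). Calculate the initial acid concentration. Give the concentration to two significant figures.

C₀ = 1.9 × 10^-1 M

[H+] = 10^(-1.96) = 1.10 × 10^-2 M = x
Ka = x²/(C₀ − x) ⇒ C₀ = x + x²/Ka
C₀ = 1.10 × 10^-2 + (1.10 × 10^-2)²/(6.7 × 10^-4) = 1.92 × 10^-1 M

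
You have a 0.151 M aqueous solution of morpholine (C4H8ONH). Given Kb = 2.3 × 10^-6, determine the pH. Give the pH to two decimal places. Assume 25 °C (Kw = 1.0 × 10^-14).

C4H8ONH + H2O ⇌ C4H8ONH2+ + OH-
Kb = [OH-]²/(0.151 − [OH-]) = 2.3 × 10^-6
Since Kb ≪ C₀, [OH-] ≈ √(Kb·C₀) = 5.89 × 10^-4 M.
([OH-]/C₀ = 0.39% < 5%, so the approximation holds.)
pOH = 3.23, so pH = 14.00 − pOH = 10.77

pH = 10.77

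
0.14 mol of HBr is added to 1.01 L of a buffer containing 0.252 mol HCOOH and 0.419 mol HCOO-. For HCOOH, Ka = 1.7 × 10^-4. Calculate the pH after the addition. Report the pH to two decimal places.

After neutralization: n(HCOOH) = 0.392 mol, n(HCOO-) = 0.279 mol.
pKa = −log(1.7 × 10^-4) = 3.770
pH = pKa + log([A⁻]/[HA]) = 3.770 + log(0.279/0.392) = 3.770 -0.148

pH = 3.62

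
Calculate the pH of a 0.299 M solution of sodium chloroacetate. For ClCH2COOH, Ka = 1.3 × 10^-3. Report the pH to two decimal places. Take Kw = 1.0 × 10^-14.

ClCH2COO- is the conjugate base of the weak acid ClCH2COOH.
Kb = Kw/Ka = 1.0×10^-14 / 1.3 × 10^-3 = 7.69 × 10^-12
Let x = [OH-] at equilibrium. Kb = x²/(0.299 − x).
Since Kb ≪ C₀, x ≈ √(Kb·C₀) = 1.52 × 10^-6 M.
Check: 0.00051% ionized — well under 5%, approximation valid.
pOH = 5.82, so pH = 14.00 − pOH = 8.18

pH = 8.18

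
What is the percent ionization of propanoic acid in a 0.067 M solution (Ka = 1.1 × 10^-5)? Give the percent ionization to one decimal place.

CH3CH2COOH ⇌ CH3CH2COO- + H+; let x = [H+] at equilibrium.
x ≈ √(Ka·C₀) = √(1.1 × 10^-5 × 0.067) = 8.58 × 10^-4 M
% ionization = x/C₀ × 100% = 8.58 × 10^-4/0.067 × 100% = 1.3%

1.3%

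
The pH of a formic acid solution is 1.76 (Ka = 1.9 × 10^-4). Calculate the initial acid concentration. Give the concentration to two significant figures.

C₀ = 1.6 M

[H+] = 10^(-1.76) = 1.74 × 10^-2 M = x
Ka = x²/(C₀ − x) ⇒ C₀ = x + x²/Ka
C₀ = 1.74 × 10^-2 + (1.74 × 10^-2)²/(1.9 × 10^-4) = 1.61 M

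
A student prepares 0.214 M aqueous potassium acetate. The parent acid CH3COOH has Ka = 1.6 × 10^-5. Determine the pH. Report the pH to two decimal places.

CH3COO- is the conjugate base of the weak acid CH3COOH.
Kb = Kw/Ka = 1.0×10^-14 / 1.6 × 10^-5 = 6.25 × 10^-10
Kb = [OH-]²/(0.214 − [OH-]) = 6.25 × 10^-10
Neglecting [OH-] in the denominator: [OH-] = √(6.25 × 10^-10 × 0.214) = 1.16 × 10^-5 M
Check: 0.0054% ionized — well under 5%, approximation valid.
pOH = 4.94, so pH = 14.00 − pOH = 9.06

pH = 9.06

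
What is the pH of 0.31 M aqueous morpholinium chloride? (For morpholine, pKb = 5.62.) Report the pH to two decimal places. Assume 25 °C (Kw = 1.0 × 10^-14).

pH = 4.44

C4H8ONH2+ is the conjugate acid of the weak base C4H8ONH.
Kb = 10^(−5.62) = 2.40 × 10^-6
Ka = Kw/Kb = 1.0×10^-14 / 2.40 × 10^-6 = 4.17 × 10^-9
From the ICE table, Ka = x²/(0.31 − x) = 4.17 × 10^-9.
Assume x ≪ 0.31: x ≈ √(4.17 × 10^-9 × 0.31) = 3.60 × 10^-5 M
(x/C₀ = 0.012% < 5%, so the approximation holds.)
pH = −log[H+] = −log(3.60 × 10^-5) = 4.44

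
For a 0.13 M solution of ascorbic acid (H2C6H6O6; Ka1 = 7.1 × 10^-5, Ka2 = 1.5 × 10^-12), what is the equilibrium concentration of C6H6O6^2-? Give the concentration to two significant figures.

First ionization gives [H+] ≈ [HC6H6O6-] = 3.04 × 10^-3 M.
Second step: Ka2 = [H+][C6H6O6^2-]/[HC6H6O6-] ≈ [C6H6O6^2-] (since [H+] ≈ [HC6H6O6-]).
So [C6H6O6^2-] ≈ Ka2.

1.5 × 10^-12 M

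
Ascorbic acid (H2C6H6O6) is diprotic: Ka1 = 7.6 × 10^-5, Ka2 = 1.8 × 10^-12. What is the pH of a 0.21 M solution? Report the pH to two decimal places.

pH = 2.40

Since Ka1 ≫ Ka2, the first ionization dominates [H+].
Ka1 = x²/(0.21 − x) = 7.6 × 10^-5
x ≈ √(7.6 × 10^-5 × 0.21) = 3.99 × 10^-3 M
pH = −log(3.99 × 10^-3) = 2.40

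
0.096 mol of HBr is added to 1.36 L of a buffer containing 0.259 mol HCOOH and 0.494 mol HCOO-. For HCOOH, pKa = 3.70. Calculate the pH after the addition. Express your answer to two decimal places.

pH = 3.75

Added H+ converts HCOO- to HCOOH: HCOOH → 0.355 mol, HCOO- → 0.398 mol.
pH = pKa + log([A⁻]/[HA]) = 3.70 + log(0.398/0.355) = 3.70 +0.050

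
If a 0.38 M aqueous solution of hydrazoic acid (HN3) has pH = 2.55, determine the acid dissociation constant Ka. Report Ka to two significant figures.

[H+] = 10^(-2.55) = 2.82 × 10^-3 M
At equilibrium [HA] = 0.38 − 2.82 × 10^-3 = 3.77 × 10^-1 M
Ka = [H+][A-]/[HA] = (2.82 × 10^-3)² / 3.77 × 10^-1 = 2.1 × 10^-5

Ka = 2.1 × 10^-5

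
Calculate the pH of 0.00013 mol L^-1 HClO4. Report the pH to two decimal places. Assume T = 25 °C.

pH = 3.89

HClO4 is a strong acid and dissociates completely, so [H+] = 0.00013 M.
pH = -log(0.00013) = 3.89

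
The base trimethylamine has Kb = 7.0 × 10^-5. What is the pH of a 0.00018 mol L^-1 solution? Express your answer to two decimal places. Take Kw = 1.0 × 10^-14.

pH = 9.92

(CH3)3N + H2O ⇌ (CH3)3NH+ + OH-
From the ICE table, Kb = x²/(0.00018 − x) = 7.0 × 10^-5.
The 5% rule fails; solving x² + Kb·x − Kb·C₀ = 0 exactly:
x = [−7e-05 + √(7e-05² + 5.04e-08)]/2 = 8.26 × 10^-5 M
pOH = 4.08, so pH = 14.00 − pOH = 9.92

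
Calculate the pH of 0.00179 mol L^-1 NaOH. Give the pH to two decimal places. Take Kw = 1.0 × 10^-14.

pH = 11.25

NaOH is a strong base; [OH-] = 0.00179 M.
pOH = -log(0.00179) = 2.75
pH = 14.00 - 2.75 = 11.25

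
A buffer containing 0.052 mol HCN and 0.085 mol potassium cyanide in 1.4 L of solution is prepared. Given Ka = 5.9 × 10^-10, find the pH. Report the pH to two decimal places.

pKa = −log(5.9 × 10^-10) = 9.229
Using pH = pKa + log([base]/[acid]) with [base]/[acid] = 0.085/0.052:
pH = 9.229 + (+0.213) = 9.44

pH = 9.44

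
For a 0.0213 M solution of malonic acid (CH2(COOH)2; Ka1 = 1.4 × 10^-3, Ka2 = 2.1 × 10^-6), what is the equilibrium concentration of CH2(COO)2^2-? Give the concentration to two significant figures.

First ionization gives [H+] ≈ [CH2(COOH)COO-] = 4.81 × 10^-3 M.
Second step: Ka2 = [H+][CH2(COO)2^2-]/[CH2(COOH)COO-] ≈ [CH2(COO)2^2-] (since [H+] ≈ [CH2(COOH)COO-]).
So [CH2(COO)2^2-] ≈ Ka2.

2.1 × 10^-6 M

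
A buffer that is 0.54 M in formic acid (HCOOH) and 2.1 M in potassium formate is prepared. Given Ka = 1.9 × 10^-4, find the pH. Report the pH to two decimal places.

pKa = −log(1.9 × 10^-4) = 3.721
Henderson–Hasselbalch: pH = pKa + log([HCOO-]/[HCOOH]) = 3.721 + log(2.1/0.54)
pH = 3.721 + (+0.590) = 4.31

pH = 4.31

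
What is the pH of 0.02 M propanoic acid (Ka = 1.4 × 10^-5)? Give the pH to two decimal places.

pH = 3.28

CH3CH2COOH ⇌ CH3CH2COO- + H+
From the ICE table, Ka = x²/(0.02 − x) = 1.4 × 10^-5.
Assume x ≪ 0.02: x ≈ √(1.4 × 10^-5 × 0.02) = 5.29 × 10^-4 M
pH = −log(5.29 × 10^-4) = 3.28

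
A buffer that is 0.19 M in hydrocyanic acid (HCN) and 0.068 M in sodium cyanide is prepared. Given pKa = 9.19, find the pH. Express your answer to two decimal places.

pH = 8.74

pH = pKa + log([A⁻]/[HA]) = 9.19 + log(0.068/0.19)
pH = 9.19 + (-0.446) = 8.74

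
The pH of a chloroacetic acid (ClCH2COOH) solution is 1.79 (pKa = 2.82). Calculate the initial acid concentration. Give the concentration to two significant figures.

[H+] = 10^(-1.79) = 1.62 × 10^-2 M = x
Ka = 10^(−2.82) = 1.51 × 10^-3
Ka = x²/(C₀ − x) ⇒ C₀ = x + x²/Ka
C₀ = 1.62 × 10^-2 + (1.62 × 10^-2)²/(1.51 × 10^-3) = 1.90 × 10^-1 M

C₀ = 1.9 × 10^-1 M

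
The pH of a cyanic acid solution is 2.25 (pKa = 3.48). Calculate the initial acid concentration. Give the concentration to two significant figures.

C₀ = 1.0 × 10^-1 M

[H+] = 10^(-2.25) = 5.62 × 10^-3 M = x
Ka = 10^(−3.48) = 3.31 × 10^-4
Ka = x²/(C₀ − x) ⇒ C₀ = x + x²/Ka
C₀ = 5.62 × 10^-3 + (5.62 × 10^-3)²/(3.31 × 10^-4) = 1.01 × 10^-1 M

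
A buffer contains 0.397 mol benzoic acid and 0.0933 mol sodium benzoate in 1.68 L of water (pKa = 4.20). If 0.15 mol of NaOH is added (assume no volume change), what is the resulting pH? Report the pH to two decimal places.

After neutralization: n(C6H5COOH) = 0.247 mol, n(C6H5COO-) = 0.243 mol.
pH = pKa + log([A⁻]/[HA]) = 4.20 + log(0.243/0.247) = 4.20 -0.007

pH = 4.19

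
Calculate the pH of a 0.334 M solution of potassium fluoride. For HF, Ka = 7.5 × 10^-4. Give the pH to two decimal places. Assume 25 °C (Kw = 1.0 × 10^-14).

pH = 8.32

F- is the conjugate base of the weak acid HF.
Kb = Kw/Ka = 1.0×10^-14 / 7.5 × 10^-4 = 1.33 × 10^-11
Kb = x²/(0.334 − x) = 1.33 × 10^-11
Neglecting x in the denominator: x = √(1.33 × 10^-11 × 0.334) = 2.11 × 10^-6 M
(x/C₀ = 0.00063% < 5%, so the approximation holds.)
pOH = −log(2.11 × 10^-6) = 5.68; pH = 14.00 − 5.68 = 8.32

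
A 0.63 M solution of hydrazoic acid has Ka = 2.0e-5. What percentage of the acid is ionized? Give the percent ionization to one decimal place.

HN3 ⇌ N3- + H+; let x = [H+] at equilibrium.
x ≈ √(Ka·C₀) = √(2.0 × 10^-5 × 0.63) = 3.55 × 10^-3 M
Fraction ionized = 3.55 × 10^-3 / 0.63 = 0.0056 → 0.6%

0.6%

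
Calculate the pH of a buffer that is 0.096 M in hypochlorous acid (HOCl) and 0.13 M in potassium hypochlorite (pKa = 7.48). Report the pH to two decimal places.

Using pH = pKa + log([base]/[acid]) with [base]/[acid] = 0.13/0.096:
pH = 7.48 + (+0.132) = 7.61

pH = 7.61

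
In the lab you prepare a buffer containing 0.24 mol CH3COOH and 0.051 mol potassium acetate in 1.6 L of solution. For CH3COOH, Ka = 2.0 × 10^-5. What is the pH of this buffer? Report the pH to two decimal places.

pKa = −log(2.0 × 10^-5) = 4.699
Henderson–Hasselbalch: pH = pKa + log([CH3COO-]/[CH3COOH]) = 4.699 + log(0.051/0.24)
pH = 4.699 + (-0.673) = 4.03

pH = 4.03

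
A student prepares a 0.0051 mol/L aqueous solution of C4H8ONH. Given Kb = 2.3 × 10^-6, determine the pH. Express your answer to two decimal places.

pH = 10.03

C4H8ONH + H2O ⇌ C4H8ONH2+ + OH-
From the ICE table, Kb = [OH-]²/(0.0051 − [OH-]) = 2.3 × 10^-6.
Since Kb ≪ C₀, [OH-] ≈ √(Kb·C₀) = 1.08 × 10^-4 M.
([OH-]/C₀ = 2.1% < 5%, so the approximation holds.)
pOH = 3.97, so pH = 14.00 − pOH = 10.03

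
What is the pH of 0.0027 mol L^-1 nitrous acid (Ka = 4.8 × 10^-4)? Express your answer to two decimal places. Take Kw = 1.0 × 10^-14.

HNO2 ⇌ NO2- + H+
From the ICE table, Ka = x²/(0.0027 − x) = 4.8 × 10^-4.
x is not negligible relative to C₀; solve x² + 0.00048·x − 1.3e-06 = 0.
x = (−Ka + √(Ka² + 4·Ka·C₀))/2 = 9.23 × 10^-4 M
pH = −log[H+] = −log(9.23 × 10^-4) = 3.03

pH = 3.03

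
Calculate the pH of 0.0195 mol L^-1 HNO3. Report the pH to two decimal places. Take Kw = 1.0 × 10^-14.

HNO3 is a strong acid and dissociates completely, so [H+] = 0.0195 M.
pH = -log(0.0195) = 1.71

pH = 1.71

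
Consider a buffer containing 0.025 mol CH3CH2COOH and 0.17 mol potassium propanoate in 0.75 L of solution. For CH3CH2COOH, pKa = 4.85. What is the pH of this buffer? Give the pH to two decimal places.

pH = 5.68

Using pH = pKa + log([base]/[acid]) with [base]/[acid] = 0.17/0.025:
pH = 4.85 + (+0.833) = 5.68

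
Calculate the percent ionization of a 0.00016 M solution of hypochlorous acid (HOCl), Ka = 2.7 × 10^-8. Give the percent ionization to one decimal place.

1.3%

HOCl ⇌ OCl- + H+; let x = [H+] at equilibrium.
x ≈ √(Ka·C₀) = √(2.7 × 10^-8 × 0.00016) = 2.08 × 10^-6 M
Fraction ionized = 2.08 × 10^-6 / 0.00016 = 0.0130 → 1.3%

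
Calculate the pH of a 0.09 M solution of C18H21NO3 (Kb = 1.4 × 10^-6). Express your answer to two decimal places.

C18H21NO3 + H2O ⇌ C18H22NO3+ + OH-
Let x = [OH-] at equilibrium. Kb = x²/(0.09 − x).
Neglecting x in the denominator: x = √(1.4 × 10^-6 × 0.09) = 3.55 × 10^-4 M
(x/C₀ = 0.39% < 5%, so the approximation holds.)
pOH = 3.45, so pH = 14.00 − pOH = 10.55

pH = 10.55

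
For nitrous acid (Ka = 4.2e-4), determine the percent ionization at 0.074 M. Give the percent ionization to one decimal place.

7.3%

HNO2 ⇌ NO2- + H+; let x = [H+] at equilibrium.
Ka = x²/(C₀ − x); solving the quadratic gives x = 5.37 × 10^-3 M.
Fraction ionized = 5.37 × 10^-3 / 0.074 = 0.0726 → 7.3%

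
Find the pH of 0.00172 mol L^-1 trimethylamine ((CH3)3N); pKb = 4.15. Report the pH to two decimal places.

(CH3)3N + H2O ⇌ (CH3)3NH+ + OH-
Kb = 10^(−4.15) = 7.08 × 10^-5
Kb = [OH-]²/(0.00172 − [OH-]) = 7.08 × 10^-5
[OH-] is not negligible relative to C₀; solve [OH-]² + 7.08e-05·[OH-] − 1.22e-07 = 0.
[OH-] = [−7.08e-05 + √(7.08e-05² + 4.87e-07)]/2 = 3.15 × 10^-4 M
pOH = −log(3.15 × 10^-4) = 3.50; pH = 14.00 − 3.50 = 10.50

pH = 10.50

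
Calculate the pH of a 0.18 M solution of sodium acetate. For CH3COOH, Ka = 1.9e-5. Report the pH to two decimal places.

pH = 8.99

CH3COO- is the conjugate base of the weak acid CH3COOH.
Kb = Kw/Ka = 1.0×10^-14 / 1.9 × 10^-5 = 5.26 × 10^-10
From the ICE table, Kb = [OH-]²/(0.18 − [OH-]) = 5.26 × 10^-10.
Neglecting [OH-] in the denominator: [OH-] = √(5.26 × 10^-10 × 0.18) = 9.73 × 10^-6 M
Check: 0.0054% ionized — well under 5%, approximation valid.
pOH = −log(9.73 × 10^-6) = 5.01; pH = 14.00 − 5.01 = 8.99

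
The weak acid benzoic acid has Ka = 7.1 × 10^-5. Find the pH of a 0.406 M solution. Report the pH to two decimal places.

C6H5COOH ⇌ C6H5COO- + H+
Ka = [H+]²/(0.406 − [H+]) = 7.1 × 10^-5
Assume [H+] ≪ 0.406: [H+] ≈ √(7.1 × 10^-5 × 0.406) = 5.37 × 10^-3 M
pH = −log[H+] = −log(5.37 × 10^-3) = 2.27

pH = 2.27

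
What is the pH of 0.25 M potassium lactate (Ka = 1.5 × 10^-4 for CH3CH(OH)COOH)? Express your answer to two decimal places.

pH = 8.61

CH3CH(OH)COO- is the conjugate base of the weak acid CH3CH(OH)COOH.
Kb = Kw/Ka = 1.0×10^-14 / 1.5 × 10^-4 = 6.67 × 10^-11
Kb = [OH-]²/(0.25 − [OH-]) = 6.67 × 10^-11
Since Kb ≪ C₀, [OH-] ≈ √(Kb·C₀) = 4.08 × 10^-6 M.
pOH = 5.39, so pH = 14.00 − pOH = 8.61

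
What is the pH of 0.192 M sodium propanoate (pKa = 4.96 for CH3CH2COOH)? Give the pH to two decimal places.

pH = 9.12

CH3CH2COO- is the conjugate base of the weak acid CH3CH2COOH.
Ka = 10^(−4.96) = 1.10 × 10^-5
Kb = Kw/Ka = 1.0×10^-14 / 1.10 × 10^-5 = 9.09 × 10^-10
Kb = [OH-]²/(0.192 − [OH-]) = 9.09 × 10^-10
Since Kb ≪ C₀, [OH-] ≈ √(Kb·C₀) = 1.32 × 10^-5 M.
pOH = 4.88, so pH = 14.00 − pOH = 9.12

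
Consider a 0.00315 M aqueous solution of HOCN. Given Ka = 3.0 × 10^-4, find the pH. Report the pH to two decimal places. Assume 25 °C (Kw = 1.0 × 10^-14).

pH = 3.08

HOCN ⇌ OCN- + H+
Ka = x²/(0.00315 − x) = 3.0 × 10^-4
The 5% rule fails; solving x² + Ka·x − Ka·C₀ = 0 exactly:
x = [−0.0003 + √(0.0003² + 3.78e-06)]/2 = 8.34 × 10^-4 M
pH = −log[H+] = −log(8.34 × 10^-4) = 3.08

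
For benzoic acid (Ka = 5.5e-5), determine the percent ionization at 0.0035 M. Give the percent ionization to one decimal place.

11.8%

C6H5COOH ⇌ C6H5COO- + H+; let x = [H+] at equilibrium.
Solve x² + 5.5e-05x − 1.93e-07 = 0 → x = 4.12 × 10^-4 M
% ionization = x/C₀ × 100% = 4.12 × 10^-4/0.0035 × 100% = 11.8%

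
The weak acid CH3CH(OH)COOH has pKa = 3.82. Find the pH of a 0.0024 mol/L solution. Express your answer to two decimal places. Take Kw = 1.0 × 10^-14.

CH3CH(OH)COOH ⇌ CH3CH(OH)COO- + H+
Ka = 10^(−3.82) = 1.51 × 10^-4
Ka = x²/(0.0024 − x) = 1.51 × 10^-4
Here C₀/Ka ≈ 15.9, so the small-x approximation fails. Use the quadratic:
x = [−0.000151 + √(0.000151² + 1.45e-06)]/2 = 5.31 × 10^-4 M
pH = −log[H+] = −log(5.31 × 10^-4) = 3.27

pH = 3.27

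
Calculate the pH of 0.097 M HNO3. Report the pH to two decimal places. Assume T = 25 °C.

pH = 1.01

HNO3 is a strong acid and dissociates completely, so [H+] = 0.097 M.
pH = -log(0.097) = 1.01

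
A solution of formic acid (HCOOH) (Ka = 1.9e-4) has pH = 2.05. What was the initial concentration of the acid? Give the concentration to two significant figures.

[H+] = 10^(-2.05) = 8.91 × 10^-3 M = x
Ka = x²/(C₀ − x) ⇒ C₀ = x + x²/Ka
C₀ = 8.91 × 10^-3 + (8.91 × 10^-3)²/(1.9 × 10^-4) = 4.27 × 10^-1 M

C₀ = 4.3 × 10^-1 M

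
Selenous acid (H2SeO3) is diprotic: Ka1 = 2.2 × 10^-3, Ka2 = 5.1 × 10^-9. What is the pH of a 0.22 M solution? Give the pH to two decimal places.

Ka1 ≫ Ka2, so treat the first dissociation as the only significant source of H+.
Ka1 = x²/(0.22 − x) = 2.2 × 10^-3
Solving the quadratic: x = (−Ka1 + √(Ka1² + 4·Ka1·C₀))/2 = 2.09 × 10^-2 M
pH = −log(2.09 × 10^-2) = 1.68

pH = 1.68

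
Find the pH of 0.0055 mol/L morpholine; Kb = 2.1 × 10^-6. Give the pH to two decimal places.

C4H8ONH + H2O ⇌ C4H8ONH2+ + OH-
From the ICE table, Kb = [OH-]²/(0.0055 − [OH-]) = 2.1 × 10^-6.
Since Kb ≪ C₀, [OH-] ≈ √(Kb·C₀) = 1.07 × 10^-4 M.
([OH-]/C₀ = 2% < 5%, so the approximation holds.)
pOH = 3.97, so pH = 14.00 − pOH = 10.03

pH = 10.03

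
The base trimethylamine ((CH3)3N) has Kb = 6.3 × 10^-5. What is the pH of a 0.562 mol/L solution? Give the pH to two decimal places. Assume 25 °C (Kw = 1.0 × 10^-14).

(CH3)3N + H2O ⇌ (CH3)3NH+ + OH-
Kb = [OH-]²/(0.562 − [OH-]) = 6.3 × 10^-5
Assume [OH-] ≪ 0.562: [OH-] ≈ √(6.3 × 10^-5 × 0.562) = 5.95 × 10^-3 M
pOH = 2.23, so pH = 14.00 − pOH = 11.77

pH = 11.77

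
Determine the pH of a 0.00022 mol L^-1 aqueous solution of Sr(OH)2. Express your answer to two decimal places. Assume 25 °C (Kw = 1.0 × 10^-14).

Sr(OH)2 is a strong base (each formula unit releases 2 OH-); [OH-] = 0.00044 M.
pOH = -log(0.00044) = 3.36
pH = 14.00 - 3.36 = 10.64

pH = 10.64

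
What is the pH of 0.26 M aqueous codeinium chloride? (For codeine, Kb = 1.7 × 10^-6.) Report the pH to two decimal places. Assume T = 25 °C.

C18H22NO3+ is the conjugate acid of the weak base C18H21NO3.
Ka = Kw/Kb = 1.0×10^-14 / 1.7 × 10^-6 = 5.88 × 10^-9
From the ICE table, Ka = [H+]²/(0.26 − [H+]) = 5.88 × 10^-9.
Neglecting [H+] in the denominator: [H+] = √(5.88 × 10^-9 × 0.26) = 3.91 × 10^-5 M
pH = −log(3.91 × 10^-5) = 4.41

pH = 4.41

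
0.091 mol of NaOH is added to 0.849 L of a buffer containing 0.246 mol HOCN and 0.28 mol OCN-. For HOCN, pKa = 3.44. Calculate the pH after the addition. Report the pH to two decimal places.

pH = 3.82

After neutralization: n(HOCN) = 0.155 mol, n(OCN-) = 0.371 mol.
pH = pKa + log([A⁻]/[HA]) = 3.44 + log(0.371/0.155) = 3.44 +0.379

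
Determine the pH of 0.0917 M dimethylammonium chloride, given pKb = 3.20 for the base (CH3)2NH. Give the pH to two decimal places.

(CH3)2NH2+ is the conjugate acid of the weak base (CH3)2NH.
Kb = 10^(−3.20) = 6.31 × 10^-4
Ka = Kw/Kb = 1.0×10^-14 / 6.31 × 10^-4 = 1.58 × 10^-11
From the ICE table, Ka = [H+]²/(0.0917 − [H+]) = 1.58 × 10^-11.
Neglecting [H+] in the denominator: [H+] = √(1.58 × 10^-11 × 0.0917) = 1.20 × 10^-6 M
Check: 0.0013% ionized — well under 5%, approximation valid.
pH = −log[H+] = −log(1.20 × 10^-6) = 5.92

pH = 5.92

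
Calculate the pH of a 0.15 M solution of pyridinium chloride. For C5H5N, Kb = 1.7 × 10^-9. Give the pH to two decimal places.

pH = 3.03

C5H5NH+ is the conjugate acid of the weak base C5H5N.
Ka = Kw/Kb = 1.0×10^-14 / 1.7 × 10^-9 = 5.88 × 10^-6
Ka = [H+]²/(0.15 − [H+]) = 5.88 × 10^-6
Assume [H+] ≪ 0.15: [H+] ≈ √(5.88 × 10^-6 × 0.15) = 9.39 × 10^-4 M
pH = −log[H+] = −log(9.39 × 10^-4) = 3.03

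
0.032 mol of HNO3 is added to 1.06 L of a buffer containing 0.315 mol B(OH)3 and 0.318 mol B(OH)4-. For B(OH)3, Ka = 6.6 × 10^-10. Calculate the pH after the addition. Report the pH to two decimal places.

Added H+ converts B(OH)4- to B(OH)3: B(OH)3 → 0.347 mol, B(OH)4- → 0.286 mol.
pKa = −log(6.6 × 10^-10) = 9.180
pH = pKa + log([A⁻]/[HA]) = 9.180 + log(0.286/0.347) = 9.180 -0.084

pH = 9.10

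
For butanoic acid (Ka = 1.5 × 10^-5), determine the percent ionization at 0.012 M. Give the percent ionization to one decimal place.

3.5%

CH3(CH2)2COOH ⇌ CH3(CH2)2COO- + H+; let x = [H+] at equilibrium.
x ≈ √(Ka·C₀) = √(1.5 × 10^-5 × 0.012) = 4.24 × 10^-4 M
Fraction ionized = 4.24 × 10^-4 / 0.012 = 0.0353 → 3.5%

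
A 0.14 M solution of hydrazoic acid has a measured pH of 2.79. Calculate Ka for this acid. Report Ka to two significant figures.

[H+] = 10^(-2.79) = 1.62 × 10^-3 M
At equilibrium [HA] = 0.14 − 1.62 × 10^-3 = 1.38 × 10^-1 M
Ka = [H+][A-]/[HA] = (1.62 × 10^-3)² / 1.38 × 10^-1 = 1.9 × 10^-5

Ka = 1.9 × 10^-5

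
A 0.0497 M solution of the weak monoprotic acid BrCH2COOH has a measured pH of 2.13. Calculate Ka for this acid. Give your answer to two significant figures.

[H+] = 10^(-2.13) = 7.41 × 10^-3 M
At equilibrium [HA] = 0.0497 − 7.41 × 10^-3 = 4.23 × 10^-2 M
Ka = [H+][A-]/[HA] = (7.41 × 10^-3)² / 4.23 × 10^-2 = 1.3 × 10^-3

Ka = 1.3 × 10^-3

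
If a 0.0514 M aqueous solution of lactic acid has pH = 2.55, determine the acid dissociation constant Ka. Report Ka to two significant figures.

[H+] = 10^(-2.55) = 2.82 × 10^-3 M
At equilibrium [HA] = 0.0514 − 2.82 × 10^-3 = 4.86 × 10^-2 M
Ka = [H+][A-]/[HA] = (2.82 × 10^-3)² / 4.86 × 10^-2 = 1.6 × 10^-4

Ka = 1.6 × 10^-4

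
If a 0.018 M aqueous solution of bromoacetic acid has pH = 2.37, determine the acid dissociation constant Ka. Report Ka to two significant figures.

Ka = 1.3 × 10^-3

[H+] = 10^(-2.37) = 4.27 × 10^-3 M
At equilibrium [HA] = 0.018 − 4.27 × 10^-3 = 1.37 × 10^-2 M
Ka = [H+][A-]/[HA] = (4.27 × 10^-3)² / 1.37 × 10^-2 = 1.3 × 10^-3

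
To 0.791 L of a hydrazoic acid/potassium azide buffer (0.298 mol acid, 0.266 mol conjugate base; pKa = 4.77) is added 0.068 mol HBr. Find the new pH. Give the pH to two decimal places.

Added H+ converts N3- to HN3: HN3 → 0.366 mol, N3- → 0.198 mol.
pH = pKa + log(n_N3-/n_HN3) = 4.77 + log(0.198/0.366) = 4.77 + (-0.267)

pH = 4.50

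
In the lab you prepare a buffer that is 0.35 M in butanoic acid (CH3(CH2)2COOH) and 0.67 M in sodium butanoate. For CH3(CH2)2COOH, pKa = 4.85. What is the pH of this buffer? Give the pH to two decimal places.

pH = pKa + log([A⁻]/[HA]) = 4.85 + log(0.67/0.35)
pH = 4.85 + (+0.282) = 5.13

pH = 5.13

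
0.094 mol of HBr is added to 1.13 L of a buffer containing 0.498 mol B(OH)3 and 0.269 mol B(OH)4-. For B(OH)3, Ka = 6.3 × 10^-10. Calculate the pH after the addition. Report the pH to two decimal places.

pH = 8.67

Added H+ converts B(OH)4- to B(OH)3: B(OH)3 → 0.592 mol, B(OH)4- → 0.175 mol.
pKa = −log(6.3 × 10^-10) = 9.201
pH = pKa + log(n_B(OH)4-/n_B(OH)3) = 9.201 + log(0.175/0.592) = 9.201 + (-0.529)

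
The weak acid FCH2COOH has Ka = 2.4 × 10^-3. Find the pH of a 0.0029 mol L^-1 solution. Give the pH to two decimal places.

FCH2COOH ⇌ FCH2COO- + H+
Let x = [H+] at equilibrium. Ka = x²/(0.0029 − x).
The 5% rule fails; solving x² + Ka·x − Ka·C₀ = 0 exactly:
x = [−0.0024 + √(0.0024² + 2.78e-05)]/2 = 1.70 × 10^-3 M
pH = −log(1.70 × 10^-3) = 2.77

pH = 2.77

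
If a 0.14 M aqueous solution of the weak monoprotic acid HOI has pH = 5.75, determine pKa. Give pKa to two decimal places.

[H+] = 10^(-5.75) = 1.78 × 10^-6 M
At equilibrium [HA] = 0.14 − 1.78 × 10^-6 = 1.40 × 10^-1 M
Ka = [H+][A-]/[HA] = (1.78 × 10^-6)² / 1.40 × 10^-1 = 2.26 × 10^-11
pKa = -log(2.26 × 10^-11) = 10.65

pKa = 10.65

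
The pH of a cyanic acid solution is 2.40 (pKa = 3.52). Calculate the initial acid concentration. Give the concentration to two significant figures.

[H+] = 10^(-2.40) = 3.98 × 10^-3 M = x
Ka = 10^(−3.52) = 3.02 × 10^-4
Ka = x²/(C₀ − x) ⇒ C₀ = x + x²/Ka
C₀ = 3.98 × 10^-3 + (3.98 × 10^-3)²/(3.02 × 10^-4) = 5.64 × 10^-2 M

C₀ = 5.6 × 10^-2 M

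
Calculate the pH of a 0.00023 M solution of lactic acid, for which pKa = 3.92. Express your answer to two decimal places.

CH3CH(OH)COOH ⇌ CH3CH(OH)COO- + H+
Ka = 10^(−3.92) = 1.20 × 10^-4
From the ICE table, Ka = [H+]²/(0.00023 − [H+]) = 1.20 × 10^-4.
[H+] is not negligible relative to C₀; solve [H+]² + 0.00012·[H+] − 2.76e-08 = 0.
[H+] = (−Ka + √(Ka² + 4·Ka·C₀))/2 = 1.17 × 10^-4 M
pH = −log[H+] = −log(1.17 × 10^-4) = 3.93

pH = 3.93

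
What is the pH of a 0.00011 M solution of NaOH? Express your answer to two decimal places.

NaOH is a strong base; [OH-] = 0.00011 M.
pOH = -log(0.00011) = 3.96
pH = 14.00 - 3.96 = 10.04

pH = 10.04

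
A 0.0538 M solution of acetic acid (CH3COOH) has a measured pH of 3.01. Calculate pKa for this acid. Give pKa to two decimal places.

pKa = 4.74

[H+] = 10^(-3.01) = 9.77 × 10^-4 M
At equilibrium [HA] = 0.0538 − 9.77 × 10^-4 = 5.28 × 10^-2 M
Ka = [H+][A-]/[HA] = (9.77 × 10^-4)² / 5.28 × 10^-2 = 1.81 × 10^-5
pKa = -log(1.81 × 10^-5) = 4.74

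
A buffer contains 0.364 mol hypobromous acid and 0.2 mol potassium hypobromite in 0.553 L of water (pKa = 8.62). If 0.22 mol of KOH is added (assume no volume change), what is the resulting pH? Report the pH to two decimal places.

pH = 9.08

After neutralization: n(HOBr) = 0.144 mol, n(OBr-) = 0.42 mol.
Henderson–Hasselbalch with mole ratio 0.42/0.144: pH = 8.62 + (+0.465)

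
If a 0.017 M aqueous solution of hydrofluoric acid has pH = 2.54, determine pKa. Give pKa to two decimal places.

pKa = 3.23

[H+] = 10^(-2.54) = 2.88 × 10^-3 M
At equilibrium [HA] = 0.017 − 2.88 × 10^-3 = 1.41 × 10^-2 M
Ka = [H+][A-]/[HA] = (2.88 × 10^-3)² / 1.41 × 10^-2 = 5.88 × 10^-4
pKa = -log(5.88 × 10^-4) = 3.23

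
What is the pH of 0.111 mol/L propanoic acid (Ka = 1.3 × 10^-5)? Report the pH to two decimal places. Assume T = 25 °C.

pH = 2.92

CH3CH2COOH ⇌ CH3CH2COO- + H+
Ka = [H+]²/(0.111 − [H+]) = 1.3 × 10^-5
Since Ka ≪ C₀, [H+] ≈ √(Ka·C₀) = 1.20 × 10^-3 M.
Check: 1.1% ionized — well under 5%, approximation valid.
pH = −log(1.20 × 10^-3) = 2.92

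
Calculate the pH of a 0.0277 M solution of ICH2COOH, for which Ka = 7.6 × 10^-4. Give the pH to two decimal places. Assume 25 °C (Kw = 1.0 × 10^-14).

ICH2COOH ⇌ ICH2COO- + H+
From the ICE table, Ka = [H+]²/(0.0277 − [H+]) = 7.6 × 10^-4.
[H+] is not negligible relative to C₀; solve [H+]² + 0.00076·[H+] − 2.11e-05 = 0.
[H+] = (−Ka + √(Ka² + 4·Ka·C₀))/2 = 4.22 × 10^-3 M
pH = −log[H+] = −log(4.22 × 10^-3) = 2.37

pH = 2.37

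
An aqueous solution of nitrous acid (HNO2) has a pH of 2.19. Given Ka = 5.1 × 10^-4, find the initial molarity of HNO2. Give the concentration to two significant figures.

C₀ = 8.8 × 10^-2 M

[H+] = 10^(-2.19) = 6.46 × 10^-3 M = x
Ka = x²/(C₀ − x) ⇒ C₀ = x + x²/Ka
C₀ = 6.46 × 10^-3 + (6.46 × 10^-3)²/(5.1 × 10^-4) = 8.83 × 10^-2 M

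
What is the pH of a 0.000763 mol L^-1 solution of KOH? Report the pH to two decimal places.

KOH is a strong base; [OH-] = 0.000763 M.
pOH = -log(0.000763) = 3.12
pH = 14.00 - 3.12 = 10.88

pH = 10.88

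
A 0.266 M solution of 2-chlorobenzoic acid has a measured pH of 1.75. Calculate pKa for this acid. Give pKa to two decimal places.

pKa = 2.89

[H+] = 10^(-1.75) = 1.78 × 10^-2 M
At equilibrium [HA] = 0.266 − 1.78 × 10^-2 = 2.48 × 10^-1 M
Ka = [H+][A-]/[HA] = (1.78 × 10^-2)² / 2.48 × 10^-1 = 1.28 × 10^-3
pKa = -log(1.28 × 10^-3) = 2.89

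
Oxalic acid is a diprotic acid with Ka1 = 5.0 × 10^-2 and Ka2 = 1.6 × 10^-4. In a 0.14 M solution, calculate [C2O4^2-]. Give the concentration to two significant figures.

1.6 × 10^-4 M

First ionization gives [H+] ≈ [HC2O4-] = 6.23 × 10^-2 M.
Second step: Ka2 = [H+][C2O4^2-]/[HC2O4-] ≈ [C2O4^2-] (since [H+] ≈ [HC2O4-]).
So [C2O4^2-] ≈ Ka2.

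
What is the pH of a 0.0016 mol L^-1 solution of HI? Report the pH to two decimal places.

HI is a strong acid and dissociates completely, so [H+] = 0.0016 M.
pH = -log(0.0016) = 2.80

pH = 2.80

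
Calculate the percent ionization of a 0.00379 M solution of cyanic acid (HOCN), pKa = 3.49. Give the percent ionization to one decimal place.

HOCN ⇌ OCN- + H+; let x = [H+] at equilibrium.
Ka = 10^(−3.49) = 3.24 × 10^-4
Ka = x²/(C₀ − x); solving the quadratic gives x = 9.58 × 10^-4 M.
Fraction ionized = 9.58 × 10^-4 / 0.00379 = 0.2528 → 25.3%

25.3%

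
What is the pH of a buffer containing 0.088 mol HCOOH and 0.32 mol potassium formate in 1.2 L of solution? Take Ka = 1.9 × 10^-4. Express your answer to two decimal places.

pKa = −log(1.9 × 10^-4) = 3.721
Henderson–Hasselbalch: pH = pKa + log([HCOO-]/[HCOOH]) = 3.721 + log(0.32/0.088)
pH = 3.721 + (+0.561) = 4.28

pH = 4.28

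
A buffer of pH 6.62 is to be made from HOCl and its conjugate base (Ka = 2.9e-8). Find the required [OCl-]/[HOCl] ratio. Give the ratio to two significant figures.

pKa = -log(2.9 × 10^-8) = 7.538
pH = pKa + log(r) ⇒ log(r) = 6.62 − 7.538 = -0.918
r = [OCl-]/[HOCl] = 10^(-0.918) = 0.121

ratio = 0.12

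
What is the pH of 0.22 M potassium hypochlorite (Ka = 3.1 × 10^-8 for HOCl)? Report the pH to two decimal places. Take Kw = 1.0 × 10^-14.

OCl- is the conjugate base of the weak acid HOCl.
Kb = Kw/Ka = 1.0×10^-14 / 3.1 × 10^-8 = 3.23 × 10^-7
Let x = [OH-] at equilibrium. Kb = x²/(0.22 − x).
Assume x ≪ 0.22: x ≈ √(3.23 × 10^-7 × 0.22) = 2.67 × 10^-4 M
Check: 0.12% ionized — well under 5%, approximation valid.
pOH = −log(2.67 × 10^-4) = 3.57; pH = 14.00 − 3.57 = 10.43

pH = 10.43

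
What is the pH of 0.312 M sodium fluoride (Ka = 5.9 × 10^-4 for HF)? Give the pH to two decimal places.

pH = 8.36

F- is the conjugate base of the weak acid HF.
Kb = Kw/Ka = 1.0×10^-14 / 5.9 × 10^-4 = 1.69 × 10^-11
From the ICE table, Kb = x²/(0.312 − x) = 1.69 × 10^-11.
Assume x ≪ 0.312: x ≈ √(1.69 × 10^-11 × 0.312) = 2.30 × 10^-6 M
(x/C₀ = 0.00074% < 5%, so the approximation holds.)
pOH = −log(2.30 × 10^-6) = 5.64; pH = 14.00 − 5.64 = 8.36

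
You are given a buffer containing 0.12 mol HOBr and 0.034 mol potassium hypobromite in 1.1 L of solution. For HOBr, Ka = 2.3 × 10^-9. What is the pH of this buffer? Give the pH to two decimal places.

pKa = −log(2.3 × 10^-9) = 8.638
Using pH = pKa + log([base]/[acid]) with [base]/[acid] = 0.034/0.12:
pH = 8.638 + (-0.548) = 8.09

pH = 8.09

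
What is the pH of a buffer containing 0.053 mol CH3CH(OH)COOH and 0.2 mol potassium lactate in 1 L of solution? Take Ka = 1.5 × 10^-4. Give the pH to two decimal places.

pH = 4.40

pKa = −log(1.5 × 10^-4) = 3.824
Henderson–Hasselbalch: pH = pKa + log([CH3CH(OH)COO-]/[CH3CH(OH)COOH]) = 3.824 + log(0.2/0.053)
pH = 3.824 + (+0.577) = 4.40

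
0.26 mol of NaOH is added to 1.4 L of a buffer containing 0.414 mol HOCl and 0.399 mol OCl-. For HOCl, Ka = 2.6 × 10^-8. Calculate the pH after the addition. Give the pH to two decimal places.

After neutralization: n(HOCl) = 0.154 mol, n(OCl-) = 0.659 mol.
pKa = −log(2.6 × 10^-8) = 7.585
pH = pKa + log(n_OCl-/n_HOCl) = 7.585 + log(0.659/0.154) = 7.585 + (+0.631)

pH = 8.22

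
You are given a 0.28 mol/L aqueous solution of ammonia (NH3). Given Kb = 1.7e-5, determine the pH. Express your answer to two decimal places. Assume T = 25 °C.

NH3 + H2O ⇌ NH4+ + OH-
From the ICE table, Kb = [OH-]²/(0.28 − [OH-]) = 1.7 × 10^-5.
Neglecting [OH-] in the denominator: [OH-] = √(1.7 × 10^-5 × 0.28) = 2.18 × 10^-3 M
pOH = 2.66, so pH = 14.00 − pOH = 11.34

pH = 11.34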